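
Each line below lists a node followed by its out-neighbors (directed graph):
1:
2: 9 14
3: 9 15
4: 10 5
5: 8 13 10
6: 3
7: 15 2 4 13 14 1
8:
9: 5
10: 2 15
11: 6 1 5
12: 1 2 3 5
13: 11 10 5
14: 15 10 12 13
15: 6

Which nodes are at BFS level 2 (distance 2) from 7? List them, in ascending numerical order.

5, 6, 9, 10, 11, 12

Level 0: 7
Level 1: 1, 2, 4, 13, 14, 15
Level 2: 5, 6, 9, 10, 11, 12
Level 3: 3, 8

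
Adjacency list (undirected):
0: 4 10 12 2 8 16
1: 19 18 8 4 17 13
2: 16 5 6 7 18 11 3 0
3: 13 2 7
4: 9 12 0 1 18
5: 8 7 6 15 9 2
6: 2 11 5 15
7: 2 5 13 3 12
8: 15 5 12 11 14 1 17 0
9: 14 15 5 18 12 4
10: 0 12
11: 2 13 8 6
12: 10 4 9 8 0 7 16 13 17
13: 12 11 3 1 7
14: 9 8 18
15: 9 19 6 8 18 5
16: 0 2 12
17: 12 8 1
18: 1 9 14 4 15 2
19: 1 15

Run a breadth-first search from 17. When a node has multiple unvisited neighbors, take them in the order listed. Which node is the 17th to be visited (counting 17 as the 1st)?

18

Visit 17; enqueue 12, 8, 1 → queue [12, 8, 1]
Visit 12; enqueue 10, 4, 9, 0, 7, 16, 13 → queue [8, 1, 10, 4, 9, 0, 7, 16, 13]
Visit 8; enqueue 15, 5, 11, 14 → queue [1, 10, 4, 9, 0, 7, 16, 13, 15, 5, 11, 14]
Visit 1; enqueue 19, 18 → queue [10, 4, 9, 0, 7, 16, 13, 15, 5, 11, 14, 19, 18]
Visit 10 → queue [4, 9, 0, 7, 16, 13, 15, 5, 11, 14, 19, 18]
Visit 4 → queue [9, 0, 7, 16, 13, 15, 5, 11, 14, 19, 18]
Visit 9 → queue [0, 7, 16, 13, 15, 5, 11, 14, 19, 18]
Visit 0; enqueue 2 → queue [7, 16, 13, 15, 5, 11, 14, 19, 18, 2]
Visit 7; enqueue 3 → queue [16, 13, 15, 5, 11, 14, 19, 18, 2, 3]
Visit 16 → queue [13, 15, 5, 11, 14, 19, 18, 2, 3]
Visit 13 → queue [15, 5, 11, 14, 19, 18, 2, 3]
Visit 15; enqueue 6 → queue [5, 11, 14, 19, 18, 2, 3, 6]
Visit 5 → queue [11, 14, 19, 18, 2, 3, 6]
Visit 11 → queue [14, 19, 18, 2, 3, 6]
Visit 14 → queue [19, 18, 2, 3, 6]
Visit 19 → queue [18, 2, 3, 6]
Visit 18 → queue [2, 3, 6]
Visit 2 → queue [3, 6]
Visit 3 → queue [6]
Visit 6 → queue []

Visit order: 17, 12, 8, 1, 10, 4, 9, 0, 7, 16, 13, 15, 5, 11, 14, 19, 18, 2, 3, 6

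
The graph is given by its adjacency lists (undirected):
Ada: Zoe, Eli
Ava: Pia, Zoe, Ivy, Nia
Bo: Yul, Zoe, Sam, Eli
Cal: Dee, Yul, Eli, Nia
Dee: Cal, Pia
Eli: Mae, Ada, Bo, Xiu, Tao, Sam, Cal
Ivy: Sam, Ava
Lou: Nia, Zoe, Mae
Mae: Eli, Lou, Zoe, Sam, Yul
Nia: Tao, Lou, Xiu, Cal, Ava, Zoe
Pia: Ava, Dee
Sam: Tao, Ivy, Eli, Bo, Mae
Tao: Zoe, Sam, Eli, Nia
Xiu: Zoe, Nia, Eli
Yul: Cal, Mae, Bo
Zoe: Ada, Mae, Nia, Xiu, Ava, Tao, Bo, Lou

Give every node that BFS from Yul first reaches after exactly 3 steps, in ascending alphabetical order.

Ada, Ava, Ivy, Pia, Tao, Xiu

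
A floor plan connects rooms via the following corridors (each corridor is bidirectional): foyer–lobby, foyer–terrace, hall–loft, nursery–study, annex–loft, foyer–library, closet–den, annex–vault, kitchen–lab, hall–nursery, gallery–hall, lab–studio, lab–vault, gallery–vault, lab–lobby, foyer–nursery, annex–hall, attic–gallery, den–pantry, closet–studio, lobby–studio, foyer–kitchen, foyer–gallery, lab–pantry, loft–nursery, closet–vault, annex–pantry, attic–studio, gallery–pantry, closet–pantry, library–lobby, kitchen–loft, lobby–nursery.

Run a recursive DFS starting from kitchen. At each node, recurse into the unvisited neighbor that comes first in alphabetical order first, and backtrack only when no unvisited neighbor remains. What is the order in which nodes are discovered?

Visit kitchen
kitchen → foyer
foyer → gallery
gallery → attic
attic → studio
studio → closet
closet → den
den → pantry
pantry → annex
annex → hall
hall → loft
loft → nursery
nursery → lobby
lobby → lab
lab → vault
lobby → library
nursery → study
foyer → terrace

kitchen, foyer, gallery, attic, studio, closet, den, pantry, annex, hall, loft, nursery, lobby, lab, vault, library, study, terrace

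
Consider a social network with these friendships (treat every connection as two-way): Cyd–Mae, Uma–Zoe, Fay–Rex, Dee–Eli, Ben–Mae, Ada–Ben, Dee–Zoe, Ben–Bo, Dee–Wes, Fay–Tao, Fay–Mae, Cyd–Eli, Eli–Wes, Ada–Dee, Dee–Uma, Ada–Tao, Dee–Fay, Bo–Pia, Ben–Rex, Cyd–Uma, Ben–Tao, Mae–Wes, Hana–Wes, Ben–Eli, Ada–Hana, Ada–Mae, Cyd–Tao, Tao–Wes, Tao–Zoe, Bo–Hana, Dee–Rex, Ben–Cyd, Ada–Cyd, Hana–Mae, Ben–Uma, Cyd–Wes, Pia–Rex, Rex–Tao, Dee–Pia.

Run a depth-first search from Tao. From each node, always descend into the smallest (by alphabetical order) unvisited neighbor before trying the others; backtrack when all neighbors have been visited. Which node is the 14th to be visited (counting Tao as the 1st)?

Visit Tao
Tao → Ada
Ada → Ben
Ben → Bo
Bo → Hana
Hana → Mae
Mae → Cyd
Cyd → Eli
Eli → Dee
Dee → Fay
Fay → Rex
Rex → Pia
Dee → Uma
Uma → Zoe
Dee → Wes

Visit order: Tao, Ada, Ben, Bo, Hana, Mae, Cyd, Eli, Dee, Fay, Rex, Pia, Uma, Zoe, Wes

Zoe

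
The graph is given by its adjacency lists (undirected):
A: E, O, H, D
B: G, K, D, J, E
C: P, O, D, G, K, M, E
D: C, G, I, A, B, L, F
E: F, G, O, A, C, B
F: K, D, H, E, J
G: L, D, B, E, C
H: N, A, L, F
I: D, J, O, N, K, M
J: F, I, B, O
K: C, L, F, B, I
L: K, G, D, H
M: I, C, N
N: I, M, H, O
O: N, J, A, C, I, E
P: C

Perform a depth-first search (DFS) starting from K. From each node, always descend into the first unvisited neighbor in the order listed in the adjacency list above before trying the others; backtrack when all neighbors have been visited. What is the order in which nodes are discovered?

K → C → P → O → N → I → D → G → L → H → A → E → F → J → B → M

Visit K
K → C
C → P
C → O
O → N
N → I
I → D
D → G
G → L
L → H
H → A
A → E
E → F
F → J
J → B
I → M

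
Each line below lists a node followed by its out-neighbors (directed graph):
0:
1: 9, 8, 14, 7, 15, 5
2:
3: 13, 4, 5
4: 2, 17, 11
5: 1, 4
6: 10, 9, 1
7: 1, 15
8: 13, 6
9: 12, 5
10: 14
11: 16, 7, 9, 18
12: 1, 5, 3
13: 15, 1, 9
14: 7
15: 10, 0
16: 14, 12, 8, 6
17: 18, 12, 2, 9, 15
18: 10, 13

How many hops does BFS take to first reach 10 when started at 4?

3

Level 0: 4
Level 1: 2, 11, 17
Level 2: 7, 9, 12, 15, 16, 18
Level 3: 0, 1, 3, 5, 6, 8, 10, 13, 14
10 first appears at level 3.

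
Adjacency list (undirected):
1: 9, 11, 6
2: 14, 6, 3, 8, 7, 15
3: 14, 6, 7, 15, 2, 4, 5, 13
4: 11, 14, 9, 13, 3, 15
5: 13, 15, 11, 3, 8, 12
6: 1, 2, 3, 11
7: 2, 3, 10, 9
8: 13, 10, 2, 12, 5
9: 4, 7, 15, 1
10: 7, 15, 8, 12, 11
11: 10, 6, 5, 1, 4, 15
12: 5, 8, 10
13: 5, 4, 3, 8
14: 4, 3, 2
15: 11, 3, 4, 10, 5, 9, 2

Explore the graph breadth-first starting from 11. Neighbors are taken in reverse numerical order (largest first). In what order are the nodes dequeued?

11, 15, 10, 6, 5, 4, 1, 9, 3, 2, 12, 8, 7, 13, 14

Visit 11; enqueue 15, 10, 6, 5, 4, 1 → queue [15, 10, 6, 5, 4, 1]
Visit 15; enqueue 9, 3, 2 → queue [10, 6, 5, 4, 1, 9, 3, 2]
Visit 10; enqueue 12, 8, 7 → queue [6, 5, 4, 1, 9, 3, 2, 12, 8, 7]
Visit 6 → queue [5, 4, 1, 9, 3, 2, 12, 8, 7]
Visit 5; enqueue 13 → queue [4, 1, 9, 3, 2, 12, 8, 7, 13]
Visit 4; enqueue 14 → queue [1, 9, 3, 2, 12, 8, 7, 13, 14]
Visit 1 → queue [9, 3, 2, 12, 8, 7, 13, 14]
Visit 9 → queue [3, 2, 12, 8, 7, 13, 14]
Visit 3 → queue [2, 12, 8, 7, 13, 14]
Visit 2 → queue [12, 8, 7, 13, 14]
Visit 12 → queue [8, 7, 13, 14]
Visit 8 → queue [7, 13, 14]
Visit 7 → queue [13, 14]
Visit 13 → queue [14]
Visit 14 → queue []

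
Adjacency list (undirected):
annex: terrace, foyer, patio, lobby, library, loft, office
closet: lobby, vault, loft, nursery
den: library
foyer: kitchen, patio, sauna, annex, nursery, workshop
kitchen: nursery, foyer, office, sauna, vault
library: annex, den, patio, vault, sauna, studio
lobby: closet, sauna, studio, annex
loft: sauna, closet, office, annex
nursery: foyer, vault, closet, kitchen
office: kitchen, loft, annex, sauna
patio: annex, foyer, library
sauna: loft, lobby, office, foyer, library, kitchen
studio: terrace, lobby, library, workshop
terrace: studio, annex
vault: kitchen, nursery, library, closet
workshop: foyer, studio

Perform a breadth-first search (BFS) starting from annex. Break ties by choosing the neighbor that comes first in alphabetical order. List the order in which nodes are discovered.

annex, foyer, library, lobby, loft, office, patio, terrace, kitchen, nursery, sauna, workshop, den, studio, vault, closet

Visit annex; enqueue foyer, library, lobby, loft, office, patio, terrace → queue [foyer, library, lobby, loft, office, patio, terrace]
Visit foyer; enqueue kitchen, nursery, sauna, workshop → queue [library, lobby, loft, office, patio, terrace, kitchen, nursery, sauna, workshop]
Visit library; enqueue den, studio, vault → queue [lobby, loft, office, patio, terrace, kitchen, nursery, sauna, workshop, den, studio, vault]
Visit lobby; enqueue closet → queue [loft, office, patio, terrace, kitchen, nursery, sauna, workshop, den, studio, vault, closet]
Visit loft → queue [office, patio, terrace, kitchen, nursery, sauna, workshop, den, studio, vault, closet]
Visit office → queue [patio, terrace, kitchen, nursery, sauna, workshop, den, studio, vault, closet]
Visit patio → queue [terrace, kitchen, nursery, sauna, workshop, den, studio, vault, closet]
Visit terrace → queue [kitchen, nursery, sauna, workshop, den, studio, vault, closet]
Visit kitchen → queue [nursery, sauna, workshop, den, studio, vault, closet]
Visit nursery → queue [sauna, workshop, den, studio, vault, closet]
Visit sauna → queue [workshop, den, studio, vault, closet]
Visit workshop → queue [den, studio, vault, closet]
Visit den → queue [studio, vault, closet]
Visit studio → queue [vault, closet]
Visit vault → queue [closet]
Visit closet → queue []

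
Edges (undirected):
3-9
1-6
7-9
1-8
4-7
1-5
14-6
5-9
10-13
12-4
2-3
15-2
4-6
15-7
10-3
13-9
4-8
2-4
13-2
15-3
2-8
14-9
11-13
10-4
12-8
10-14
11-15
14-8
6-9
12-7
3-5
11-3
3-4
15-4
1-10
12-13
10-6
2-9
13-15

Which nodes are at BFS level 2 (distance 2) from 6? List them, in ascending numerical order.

Level 0: 6
Level 1: 1, 4, 9, 10, 14
Level 2: 2, 3, 5, 7, 8, 12, 13, 15
Level 3: 11

2, 3, 5, 7, 8, 12, 13, 15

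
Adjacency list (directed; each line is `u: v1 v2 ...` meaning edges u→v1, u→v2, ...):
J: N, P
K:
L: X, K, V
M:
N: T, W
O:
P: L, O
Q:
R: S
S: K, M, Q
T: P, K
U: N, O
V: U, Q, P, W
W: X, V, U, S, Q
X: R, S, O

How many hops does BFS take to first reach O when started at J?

2

Level 0: J
Level 1: N, P
Level 2: L, O, T, W
Level 3: K, Q, S, U, V, X
Level 4: M, R
O first appears at level 2.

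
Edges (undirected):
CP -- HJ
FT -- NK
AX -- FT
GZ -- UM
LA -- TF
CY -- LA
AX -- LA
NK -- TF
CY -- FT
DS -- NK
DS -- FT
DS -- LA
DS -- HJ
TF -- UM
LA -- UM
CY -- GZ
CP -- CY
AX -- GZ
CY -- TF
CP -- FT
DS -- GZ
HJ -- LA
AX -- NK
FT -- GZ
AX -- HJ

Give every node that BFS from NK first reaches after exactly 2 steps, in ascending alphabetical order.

CP, CY, GZ, HJ, LA, UM

Level 0: NK
Level 1: AX, DS, FT, TF
Level 2: CP, CY, GZ, HJ, LA, UM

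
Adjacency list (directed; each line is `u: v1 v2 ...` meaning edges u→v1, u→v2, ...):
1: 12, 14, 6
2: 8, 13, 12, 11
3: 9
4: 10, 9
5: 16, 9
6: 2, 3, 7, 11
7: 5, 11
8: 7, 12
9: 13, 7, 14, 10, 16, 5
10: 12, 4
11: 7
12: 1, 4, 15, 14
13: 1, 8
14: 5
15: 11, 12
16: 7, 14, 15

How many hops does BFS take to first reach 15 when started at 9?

2

Level 0: 9
Level 1: 5, 7, 10, 13, 14, 16
Level 2: 1, 4, 8, 11, 12, 15
Level 3: 6
Level 4: 2, 3
15 first appears at level 2.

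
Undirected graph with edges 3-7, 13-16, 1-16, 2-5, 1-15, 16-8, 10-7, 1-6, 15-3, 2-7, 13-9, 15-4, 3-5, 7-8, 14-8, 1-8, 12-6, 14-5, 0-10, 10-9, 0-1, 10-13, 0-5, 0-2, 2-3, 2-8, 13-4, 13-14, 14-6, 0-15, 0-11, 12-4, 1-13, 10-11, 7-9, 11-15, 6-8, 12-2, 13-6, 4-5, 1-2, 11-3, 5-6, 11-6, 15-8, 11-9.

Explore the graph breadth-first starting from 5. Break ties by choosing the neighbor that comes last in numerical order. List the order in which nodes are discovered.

5 14 6 4 3 2 0 13 8 12 11 1 15 7 10 16 9

Visit 5; enqueue 14, 6, 4, 3, 2, 0 → queue [14, 6, 4, 3, 2, 0]
Visit 14; enqueue 13, 8 → queue [6, 4, 3, 2, 0, 13, 8]
Visit 6; enqueue 12, 11, 1 → queue [4, 3, 2, 0, 13, 8, 12, 11, 1]
Visit 4; enqueue 15 → queue [3, 2, 0, 13, 8, 12, 11, 1, 15]
Visit 3; enqueue 7 → queue [2, 0, 13, 8, 12, 11, 1, 15, 7]
Visit 2 → queue [0, 13, 8, 12, 11, 1, 15, 7]
Visit 0; enqueue 10 → queue [13, 8, 12, 11, 1, 15, 7, 10]
Visit 13; enqueue 16, 9 → queue [8, 12, 11, 1, 15, 7, 10, 16, 9]
Visit 8 → queue [12, 11, 1, 15, 7, 10, 16, 9]
Visit 12 → queue [11, 1, 15, 7, 10, 16, 9]
Visit 11 → queue [1, 15, 7, 10, 16, 9]
Visit 1 → queue [15, 7, 10, 16, 9]
Visit 15 → queue [7, 10, 16, 9]
Visit 7 → queue [10, 16, 9]
Visit 10 → queue [16, 9]
Visit 16 → queue [9]
Visit 9 → queue []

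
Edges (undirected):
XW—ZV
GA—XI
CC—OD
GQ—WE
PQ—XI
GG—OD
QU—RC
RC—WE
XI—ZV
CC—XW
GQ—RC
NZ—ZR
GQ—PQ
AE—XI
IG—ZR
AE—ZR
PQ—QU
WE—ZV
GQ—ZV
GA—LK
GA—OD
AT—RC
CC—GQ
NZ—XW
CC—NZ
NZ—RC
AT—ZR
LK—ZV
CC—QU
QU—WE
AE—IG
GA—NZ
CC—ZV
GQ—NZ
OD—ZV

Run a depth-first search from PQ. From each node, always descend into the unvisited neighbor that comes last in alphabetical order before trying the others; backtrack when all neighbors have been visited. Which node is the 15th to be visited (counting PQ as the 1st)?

Visit PQ
PQ → XI
XI → ZV
ZV → XW
XW → NZ
NZ → ZR
ZR → IG
IG → AE
ZR → AT
AT → RC
RC → WE
WE → QU
QU → CC
CC → OD
OD → GG
OD → GA
GA → LK
CC → GQ

Visit order: PQ, XI, ZV, XW, NZ, ZR, IG, AE, AT, RC, WE, QU, CC, OD, GG, GA, LK, GQ

GG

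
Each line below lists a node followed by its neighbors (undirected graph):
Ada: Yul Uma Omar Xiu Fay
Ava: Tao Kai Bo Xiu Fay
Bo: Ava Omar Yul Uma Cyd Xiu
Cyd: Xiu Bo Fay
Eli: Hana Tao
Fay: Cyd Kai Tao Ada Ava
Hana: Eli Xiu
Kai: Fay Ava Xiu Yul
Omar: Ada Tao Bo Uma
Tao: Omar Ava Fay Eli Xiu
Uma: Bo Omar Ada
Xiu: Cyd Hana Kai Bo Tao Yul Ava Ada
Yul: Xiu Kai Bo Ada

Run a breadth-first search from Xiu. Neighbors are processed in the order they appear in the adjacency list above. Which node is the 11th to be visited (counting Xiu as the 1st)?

Eli

Visit Xiu; enqueue Cyd, Hana, Kai, Bo, Tao, Yul, Ava, Ada → queue [Cyd, Hana, Kai, Bo, Tao, Yul, Ava, Ada]
Visit Cyd; enqueue Fay → queue [Hana, Kai, Bo, Tao, Yul, Ava, Ada, Fay]
Visit Hana; enqueue Eli → queue [Kai, Bo, Tao, Yul, Ava, Ada, Fay, Eli]
Visit Kai → queue [Bo, Tao, Yul, Ava, Ada, Fay, Eli]
Visit Bo; enqueue Omar, Uma → queue [Tao, Yul, Ava, Ada, Fay, Eli, Omar, Uma]
Visit Tao → queue [Yul, Ava, Ada, Fay, Eli, Omar, Uma]
Visit Yul → queue [Ava, Ada, Fay, Eli, Omar, Uma]
Visit Ava → queue [Ada, Fay, Eli, Omar, Uma]
Visit Ada → queue [Fay, Eli, Omar, Uma]
Visit Fay → queue [Eli, Omar, Uma]
Visit Eli → queue [Omar, Uma]
Visit Omar → queue [Uma]
Visit Uma → queue []

Visit order: Xiu, Cyd, Hana, Kai, Bo, Tao, Yul, Ava, Ada, Fay, Eli, Omar, Uma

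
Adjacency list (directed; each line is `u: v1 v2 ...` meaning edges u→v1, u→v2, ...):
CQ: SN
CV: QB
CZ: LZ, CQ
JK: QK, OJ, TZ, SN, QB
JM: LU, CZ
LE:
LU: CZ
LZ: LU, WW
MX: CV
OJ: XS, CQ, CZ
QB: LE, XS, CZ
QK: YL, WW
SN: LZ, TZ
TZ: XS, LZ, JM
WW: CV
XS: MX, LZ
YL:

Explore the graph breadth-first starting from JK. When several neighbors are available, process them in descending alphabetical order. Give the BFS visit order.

Visit JK; enqueue TZ, SN, QK, QB, OJ → queue [TZ, SN, QK, QB, OJ]
Visit TZ; enqueue XS, LZ, JM → queue [SN, QK, QB, OJ, XS, LZ, JM]
Visit SN → queue [QK, QB, OJ, XS, LZ, JM]
Visit QK; enqueue YL, WW → queue [QB, OJ, XS, LZ, JM, YL, WW]
Visit QB; enqueue LE, CZ → queue [OJ, XS, LZ, JM, YL, WW, LE, CZ]
Visit OJ; enqueue CQ → queue [XS, LZ, JM, YL, WW, LE, CZ, CQ]
Visit XS; enqueue MX → queue [LZ, JM, YL, WW, LE, CZ, CQ, MX]
Visit LZ; enqueue LU → queue [JM, YL, WW, LE, CZ, CQ, MX, LU]
Visit JM → queue [YL, WW, LE, CZ, CQ, MX, LU]
Visit YL → queue [WW, LE, CZ, CQ, MX, LU]
Visit WW; enqueue CV → queue [LE, CZ, CQ, MX, LU, CV]
Visit LE → queue [CZ, CQ, MX, LU, CV]
Visit CZ → queue [CQ, MX, LU, CV]
Visit CQ → queue [MX, LU, CV]
Visit MX → queue [LU, CV]
Visit LU → queue [CV]
Visit CV → queue []

JK, TZ, SN, QK, QB, OJ, XS, LZ, JM, YL, WW, LE, CZ, CQ, MX, LU, CV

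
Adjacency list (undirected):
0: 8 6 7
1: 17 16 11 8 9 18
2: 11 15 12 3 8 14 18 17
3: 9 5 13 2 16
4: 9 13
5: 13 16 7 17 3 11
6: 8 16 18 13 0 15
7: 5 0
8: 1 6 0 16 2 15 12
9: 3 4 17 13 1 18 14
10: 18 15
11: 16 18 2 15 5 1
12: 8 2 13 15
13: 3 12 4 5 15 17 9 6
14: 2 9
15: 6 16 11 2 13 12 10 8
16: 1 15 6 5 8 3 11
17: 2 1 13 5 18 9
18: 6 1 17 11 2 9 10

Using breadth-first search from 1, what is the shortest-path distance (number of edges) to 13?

2

Level 0: 1
Level 1: 8, 9, 11, 16, 17, 18
Level 2: 0, 2, 3, 4, 5, 6, 10, 12, 13, 14, 15
Level 3: 7
13 first appears at level 2.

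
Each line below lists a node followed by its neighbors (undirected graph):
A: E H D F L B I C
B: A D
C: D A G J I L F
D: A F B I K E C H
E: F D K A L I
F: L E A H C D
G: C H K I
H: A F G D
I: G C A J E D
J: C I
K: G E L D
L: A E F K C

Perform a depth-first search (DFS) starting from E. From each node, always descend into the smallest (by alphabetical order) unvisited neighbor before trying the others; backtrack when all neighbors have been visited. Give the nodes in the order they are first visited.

E -> A -> B -> D -> C -> F -> H -> G -> I -> J -> K -> L

Visit E
E → A
A → B
B → D
D → C
C → F
F → H
H → G
G → I
I → J
G → K
K → L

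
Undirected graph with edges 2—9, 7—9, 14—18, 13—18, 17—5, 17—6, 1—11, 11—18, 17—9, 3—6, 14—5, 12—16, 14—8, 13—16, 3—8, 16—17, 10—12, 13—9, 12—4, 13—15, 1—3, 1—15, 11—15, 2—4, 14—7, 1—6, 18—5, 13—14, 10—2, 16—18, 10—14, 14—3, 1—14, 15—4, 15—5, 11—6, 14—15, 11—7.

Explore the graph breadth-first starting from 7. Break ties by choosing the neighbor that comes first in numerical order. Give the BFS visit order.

7 → 9 → 11 → 14 → 2 → 13 → 17 → 1 → 6 → 15 → 18 → 3 → 5 → 8 → 10 → 4 → 16 → 12

Visit 7; enqueue 9, 11, 14 → queue [9, 11, 14]
Visit 9; enqueue 2, 13, 17 → queue [11, 14, 2, 13, 17]
Visit 11; enqueue 1, 6, 15, 18 → queue [14, 2, 13, 17, 1, 6, 15, 18]
Visit 14; enqueue 3, 5, 8, 10 → queue [2, 13, 17, 1, 6, 15, 18, 3, 5, 8, 10]
Visit 2; enqueue 4 → queue [13, 17, 1, 6, 15, 18, 3, 5, 8, 10, 4]
Visit 13; enqueue 16 → queue [17, 1, 6, 15, 18, 3, 5, 8, 10, 4, 16]
Visit 17 → queue [1, 6, 15, 18, 3, 5, 8, 10, 4, 16]
Visit 1 → queue [6, 15, 18, 3, 5, 8, 10, 4, 16]
Visit 6 → queue [15, 18, 3, 5, 8, 10, 4, 16]
Visit 15 → queue [18, 3, 5, 8, 10, 4, 16]
Visit 18 → queue [3, 5, 8, 10, 4, 16]
Visit 3 → queue [5, 8, 10, 4, 16]
Visit 5 → queue [8, 10, 4, 16]
Visit 8 → queue [10, 4, 16]
Visit 10; enqueue 12 → queue [4, 16, 12]
Visit 4 → queue [16, 12]
Visit 16 → queue [12]
Visit 12 → queue []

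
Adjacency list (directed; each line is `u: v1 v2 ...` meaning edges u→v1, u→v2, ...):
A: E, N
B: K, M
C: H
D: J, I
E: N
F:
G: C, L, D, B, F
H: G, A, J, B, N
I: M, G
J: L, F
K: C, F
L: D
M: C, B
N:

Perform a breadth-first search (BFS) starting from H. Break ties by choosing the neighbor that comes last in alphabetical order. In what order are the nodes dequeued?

H → N → J → G → B → A → L → F → D → C → M → K → E → I

Visit H; enqueue N, J, G, B, A → queue [N, J, G, B, A]
Visit N → queue [J, G, B, A]
Visit J; enqueue L, F → queue [G, B, A, L, F]
Visit G; enqueue D, C → queue [B, A, L, F, D, C]
Visit B; enqueue M, K → queue [A, L, F, D, C, M, K]
Visit A; enqueue E → queue [L, F, D, C, M, K, E]
Visit L → queue [F, D, C, M, K, E]
Visit F → queue [D, C, M, K, E]
Visit D; enqueue I → queue [C, M, K, E, I]
Visit C → queue [M, K, E, I]
Visit M → queue [K, E, I]
Visit K → queue [E, I]
Visit E → queue [I]
Visit I → queue []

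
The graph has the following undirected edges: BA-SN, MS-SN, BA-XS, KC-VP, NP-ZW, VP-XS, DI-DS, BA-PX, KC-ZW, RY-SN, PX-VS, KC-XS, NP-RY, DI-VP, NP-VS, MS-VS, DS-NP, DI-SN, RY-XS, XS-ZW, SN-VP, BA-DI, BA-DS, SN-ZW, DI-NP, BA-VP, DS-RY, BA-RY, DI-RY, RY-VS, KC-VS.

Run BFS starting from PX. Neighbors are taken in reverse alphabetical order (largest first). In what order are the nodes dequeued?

PX -> VS -> BA -> RY -> NP -> MS -> KC -> XS -> VP -> SN -> DS -> DI -> ZW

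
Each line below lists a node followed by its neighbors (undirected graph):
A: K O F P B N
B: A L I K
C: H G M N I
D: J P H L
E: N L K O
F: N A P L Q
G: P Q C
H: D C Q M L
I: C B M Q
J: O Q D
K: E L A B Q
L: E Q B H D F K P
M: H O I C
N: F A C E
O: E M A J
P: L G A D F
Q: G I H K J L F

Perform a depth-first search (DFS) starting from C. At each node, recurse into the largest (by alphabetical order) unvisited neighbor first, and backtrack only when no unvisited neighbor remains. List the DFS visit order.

Visit C
C → N
N → F
F → Q
Q → L
L → P
P → G
P → D
D → J
J → O
O → M
M → I
I → B
B → K
K → E
K → A
M → H

C -> N -> F -> Q -> L -> P -> G -> D -> J -> O -> M -> I -> B -> K -> E -> A -> H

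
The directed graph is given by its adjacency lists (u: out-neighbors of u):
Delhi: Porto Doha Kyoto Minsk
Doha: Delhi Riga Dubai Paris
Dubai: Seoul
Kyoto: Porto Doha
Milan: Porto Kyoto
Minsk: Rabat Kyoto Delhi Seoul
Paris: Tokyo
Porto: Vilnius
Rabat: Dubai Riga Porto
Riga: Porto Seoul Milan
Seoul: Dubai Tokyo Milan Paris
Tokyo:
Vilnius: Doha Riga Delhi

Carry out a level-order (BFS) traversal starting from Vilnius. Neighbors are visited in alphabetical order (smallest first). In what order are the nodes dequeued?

Vilnius → Delhi → Doha → Riga → Kyoto → Minsk → Porto → Dubai → Paris → Milan → Seoul → Rabat → Tokyo

Visit Vilnius; enqueue Delhi, Doha, Riga → queue [Delhi, Doha, Riga]
Visit Delhi; enqueue Kyoto, Minsk, Porto → queue [Doha, Riga, Kyoto, Minsk, Porto]
Visit Doha; enqueue Dubai, Paris → queue [Riga, Kyoto, Minsk, Porto, Dubai, Paris]
Visit Riga; enqueue Milan, Seoul → queue [Kyoto, Minsk, Porto, Dubai, Paris, Milan, Seoul]
Visit Kyoto → queue [Minsk, Porto, Dubai, Paris, Milan, Seoul]
Visit Minsk; enqueue Rabat → queue [Porto, Dubai, Paris, Milan, Seoul, Rabat]
Visit Porto → queue [Dubai, Paris, Milan, Seoul, Rabat]
Visit Dubai → queue [Paris, Milan, Seoul, Rabat]
Visit Paris; enqueue Tokyo → queue [Milan, Seoul, Rabat, Tokyo]
Visit Milan → queue [Seoul, Rabat, Tokyo]
Visit Seoul → queue [Rabat, Tokyo]
Visit Rabat → queue [Tokyo]
Visit Tokyo → queue []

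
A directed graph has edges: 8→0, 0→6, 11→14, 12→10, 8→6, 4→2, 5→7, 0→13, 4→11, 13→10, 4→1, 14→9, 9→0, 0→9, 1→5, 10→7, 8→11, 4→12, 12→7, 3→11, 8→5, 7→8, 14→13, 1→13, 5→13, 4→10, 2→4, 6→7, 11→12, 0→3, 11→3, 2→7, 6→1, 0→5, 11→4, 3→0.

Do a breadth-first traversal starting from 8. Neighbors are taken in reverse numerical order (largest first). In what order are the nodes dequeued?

Visit 8; enqueue 11, 6, 5, 0 → queue [11, 6, 5, 0]
Visit 11; enqueue 14, 12, 4, 3 → queue [6, 5, 0, 14, 12, 4, 3]
Visit 6; enqueue 7, 1 → queue [5, 0, 14, 12, 4, 3, 7, 1]
Visit 5; enqueue 13 → queue [0, 14, 12, 4, 3, 7, 1, 13]
Visit 0; enqueue 9 → queue [14, 12, 4, 3, 7, 1, 13, 9]
Visit 14 → queue [12, 4, 3, 7, 1, 13, 9]
Visit 12; enqueue 10 → queue [4, 3, 7, 1, 13, 9, 10]
Visit 4; enqueue 2 → queue [3, 7, 1, 13, 9, 10, 2]
Visit 3 → queue [7, 1, 13, 9, 10, 2]
Visit 7 → queue [1, 13, 9, 10, 2]
Visit 1 → queue [13, 9, 10, 2]
Visit 13 → queue [9, 10, 2]
Visit 9 → queue [10, 2]
Visit 10 → queue [2]
Visit 2 → queue []

8 11 6 5 0 14 12 4 3 7 1 13 9 10 2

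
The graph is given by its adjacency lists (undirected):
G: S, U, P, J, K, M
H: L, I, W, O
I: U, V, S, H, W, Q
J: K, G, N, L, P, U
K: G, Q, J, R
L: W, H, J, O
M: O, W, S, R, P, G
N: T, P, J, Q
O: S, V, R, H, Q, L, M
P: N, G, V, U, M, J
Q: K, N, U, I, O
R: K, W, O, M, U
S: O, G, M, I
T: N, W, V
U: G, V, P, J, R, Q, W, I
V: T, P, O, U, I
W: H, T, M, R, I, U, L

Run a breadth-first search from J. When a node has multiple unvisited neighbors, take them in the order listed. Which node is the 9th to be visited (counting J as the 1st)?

Visit J; enqueue K, G, N, L, P, U → queue [K, G, N, L, P, U]
Visit K; enqueue Q, R → queue [G, N, L, P, U, Q, R]
Visit G; enqueue S, M → queue [N, L, P, U, Q, R, S, M]
Visit N; enqueue T → queue [L, P, U, Q, R, S, M, T]
Visit L; enqueue W, H, O → queue [P, U, Q, R, S, M, T, W, H, O]
Visit P; enqueue V → queue [U, Q, R, S, M, T, W, H, O, V]
Visit U; enqueue I → queue [Q, R, S, M, T, W, H, O, V, I]
Visit Q → queue [R, S, M, T, W, H, O, V, I]
Visit R → queue [S, M, T, W, H, O, V, I]
Visit S → queue [M, T, W, H, O, V, I]
Visit M → queue [T, W, H, O, V, I]
Visit T → queue [W, H, O, V, I]
Visit W → queue [H, O, V, I]
Visit H → queue [O, V, I]
Visit O → queue [V, I]
Visit V → queue [I]
Visit I → queue []

Visit order: J, K, G, N, L, P, U, Q, R, S, M, T, W, H, O, V, I

R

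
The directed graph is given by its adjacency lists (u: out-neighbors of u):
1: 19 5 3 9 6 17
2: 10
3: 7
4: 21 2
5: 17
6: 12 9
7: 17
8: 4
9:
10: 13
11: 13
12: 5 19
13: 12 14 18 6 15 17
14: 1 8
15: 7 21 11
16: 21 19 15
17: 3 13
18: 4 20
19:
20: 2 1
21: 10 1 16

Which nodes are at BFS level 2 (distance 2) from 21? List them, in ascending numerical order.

Level 0: 21
Level 1: 1, 10, 16
Level 2: 3, 5, 6, 9, 13, 15, 17, 19
Level 3: 7, 11, 12, 14, 18
Level 4: 4, 8, 20
Level 5: 2

3, 5, 6, 9, 13, 15, 17, 19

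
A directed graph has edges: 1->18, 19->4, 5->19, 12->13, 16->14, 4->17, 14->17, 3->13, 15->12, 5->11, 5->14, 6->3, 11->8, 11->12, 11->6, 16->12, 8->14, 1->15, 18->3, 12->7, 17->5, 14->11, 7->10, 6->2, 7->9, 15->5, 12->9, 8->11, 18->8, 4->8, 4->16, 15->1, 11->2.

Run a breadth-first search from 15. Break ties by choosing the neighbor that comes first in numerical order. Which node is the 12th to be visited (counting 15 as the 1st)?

Visit 15; enqueue 1, 5, 12 → queue [1, 5, 12]
Visit 1; enqueue 18 → queue [5, 12, 18]
Visit 5; enqueue 11, 14, 19 → queue [12, 18, 11, 14, 19]
Visit 12; enqueue 7, 9, 13 → queue [18, 11, 14, 19, 7, 9, 13]
Visit 18; enqueue 3, 8 → queue [11, 14, 19, 7, 9, 13, 3, 8]
Visit 11; enqueue 2, 6 → queue [14, 19, 7, 9, 13, 3, 8, 2, 6]
Visit 14; enqueue 17 → queue [19, 7, 9, 13, 3, 8, 2, 6, 17]
Visit 19; enqueue 4 → queue [7, 9, 13, 3, 8, 2, 6, 17, 4]
Visit 7; enqueue 10 → queue [9, 13, 3, 8, 2, 6, 17, 4, 10]
Visit 9 → queue [13, 3, 8, 2, 6, 17, 4, 10]
Visit 13 → queue [3, 8, 2, 6, 17, 4, 10]
Visit 3 → queue [8, 2, 6, 17, 4, 10]
Visit 8 → queue [2, 6, 17, 4, 10]
Visit 2 → queue [6, 17, 4, 10]
Visit 6 → queue [17, 4, 10]
Visit 17 → queue [4, 10]
Visit 4; enqueue 16 → queue [10, 16]
Visit 10 → queue [16]
Visit 16 → queue []

Visit order: 15, 1, 5, 12, 18, 11, 14, 19, 7, 9, 13, 3, 8, 2, 6, 17, 4, 10, 16

3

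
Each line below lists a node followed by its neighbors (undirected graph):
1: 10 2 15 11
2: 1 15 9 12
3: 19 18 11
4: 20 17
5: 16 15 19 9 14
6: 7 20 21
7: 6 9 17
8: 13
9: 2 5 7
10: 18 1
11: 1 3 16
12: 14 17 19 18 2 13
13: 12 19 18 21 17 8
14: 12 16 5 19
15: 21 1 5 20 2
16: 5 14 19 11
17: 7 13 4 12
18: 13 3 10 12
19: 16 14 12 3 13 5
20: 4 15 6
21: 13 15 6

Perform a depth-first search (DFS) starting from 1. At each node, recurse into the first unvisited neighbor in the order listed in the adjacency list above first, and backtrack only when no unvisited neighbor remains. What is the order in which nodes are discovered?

1 10 18 13 12 14 16 5 15 21 6 7 9 2 17 4 20 19 3 11 8

Visit 1
1 → 10
10 → 18
18 → 13
13 → 12
12 → 14
14 → 16
16 → 5
5 → 15
15 → 21
21 → 6
6 → 7
7 → 9
9 → 2
7 → 17
17 → 4
4 → 20
5 → 19
19 → 3
3 → 11
13 → 8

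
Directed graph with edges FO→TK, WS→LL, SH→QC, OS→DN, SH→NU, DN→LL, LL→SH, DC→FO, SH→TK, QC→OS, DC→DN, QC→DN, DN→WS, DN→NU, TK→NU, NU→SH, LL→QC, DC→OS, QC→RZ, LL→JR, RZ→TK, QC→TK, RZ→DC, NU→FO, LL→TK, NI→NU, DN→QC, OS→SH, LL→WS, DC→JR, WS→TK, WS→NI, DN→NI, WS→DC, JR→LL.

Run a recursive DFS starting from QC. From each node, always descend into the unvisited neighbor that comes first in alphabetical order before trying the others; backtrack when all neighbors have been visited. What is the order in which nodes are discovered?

QC, DN, LL, JR, SH, NU, FO, TK, WS, DC, OS, NI, RZ

Visit QC
QC → DN
DN → LL
LL → JR
LL → SH
SH → NU
NU → FO
FO → TK
LL → WS
WS → DC
DC → OS
WS → NI
QC → RZ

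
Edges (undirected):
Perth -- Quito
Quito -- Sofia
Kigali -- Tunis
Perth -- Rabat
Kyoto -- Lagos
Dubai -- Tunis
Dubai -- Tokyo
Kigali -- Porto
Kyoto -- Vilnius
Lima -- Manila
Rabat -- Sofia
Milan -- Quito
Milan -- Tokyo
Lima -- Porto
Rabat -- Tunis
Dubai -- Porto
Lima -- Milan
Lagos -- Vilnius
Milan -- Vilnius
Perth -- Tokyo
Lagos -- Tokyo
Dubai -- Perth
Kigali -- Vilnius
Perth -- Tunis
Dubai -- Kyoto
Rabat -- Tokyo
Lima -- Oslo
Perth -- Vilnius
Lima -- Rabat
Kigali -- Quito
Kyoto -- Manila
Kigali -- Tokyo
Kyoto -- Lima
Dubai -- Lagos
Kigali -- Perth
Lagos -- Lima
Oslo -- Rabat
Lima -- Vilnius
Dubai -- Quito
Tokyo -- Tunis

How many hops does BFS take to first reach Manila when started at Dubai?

2

Level 0: Dubai
Level 1: Kyoto, Lagos, Perth, Porto, Quito, Tokyo, Tunis
Level 2: Kigali, Lima, Manila, Milan, Rabat, Sofia, Vilnius
Level 3: Oslo
Manila first appears at level 2.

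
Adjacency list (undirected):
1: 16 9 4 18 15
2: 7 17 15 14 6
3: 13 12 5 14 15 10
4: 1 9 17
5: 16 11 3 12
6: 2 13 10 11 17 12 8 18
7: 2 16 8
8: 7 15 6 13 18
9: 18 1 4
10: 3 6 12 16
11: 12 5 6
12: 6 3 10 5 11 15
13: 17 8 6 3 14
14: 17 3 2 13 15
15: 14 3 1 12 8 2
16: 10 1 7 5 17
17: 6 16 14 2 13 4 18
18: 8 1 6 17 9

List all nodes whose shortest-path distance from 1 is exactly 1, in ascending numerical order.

4, 9, 15, 16, 18

Level 0: 1
Level 1: 4, 9, 15, 16, 18
Level 2: 2, 3, 5, 6, 7, 8, 10, 12, 14, 17
Level 3: 11, 13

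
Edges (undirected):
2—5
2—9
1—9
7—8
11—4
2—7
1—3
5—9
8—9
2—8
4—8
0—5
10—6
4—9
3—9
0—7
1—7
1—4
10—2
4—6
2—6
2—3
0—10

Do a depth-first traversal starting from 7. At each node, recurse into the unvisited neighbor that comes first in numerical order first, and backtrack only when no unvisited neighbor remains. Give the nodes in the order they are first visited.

Visit 7
7 → 0
0 → 5
5 → 2
2 → 3
3 → 1
1 → 4
4 → 6
6 → 10
4 → 8
8 → 9
4 → 11

7 0 5 2 3 1 4 6 10 8 9 11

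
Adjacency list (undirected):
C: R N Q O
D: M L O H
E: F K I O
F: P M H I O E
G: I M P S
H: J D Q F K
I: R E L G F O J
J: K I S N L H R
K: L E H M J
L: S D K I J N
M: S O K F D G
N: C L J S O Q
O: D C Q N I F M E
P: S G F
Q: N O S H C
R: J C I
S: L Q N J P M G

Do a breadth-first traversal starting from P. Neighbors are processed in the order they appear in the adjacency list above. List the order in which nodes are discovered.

P, S, G, F, L, Q, N, J, M, I, H, O, E, D, K, C, R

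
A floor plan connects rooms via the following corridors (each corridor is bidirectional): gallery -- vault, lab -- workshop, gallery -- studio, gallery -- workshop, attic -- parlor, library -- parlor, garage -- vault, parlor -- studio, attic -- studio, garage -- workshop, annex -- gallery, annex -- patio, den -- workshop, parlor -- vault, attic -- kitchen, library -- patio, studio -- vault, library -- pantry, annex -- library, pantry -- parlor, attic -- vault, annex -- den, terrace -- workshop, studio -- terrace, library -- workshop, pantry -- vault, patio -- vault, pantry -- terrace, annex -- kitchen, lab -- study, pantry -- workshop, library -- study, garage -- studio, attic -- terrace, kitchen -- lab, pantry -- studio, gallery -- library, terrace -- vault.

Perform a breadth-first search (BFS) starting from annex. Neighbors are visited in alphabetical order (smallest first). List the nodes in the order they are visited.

annex, den, gallery, kitchen, library, patio, workshop, studio, vault, attic, lab, pantry, parlor, study, garage, terrace

Visit annex; enqueue den, gallery, kitchen, library, patio → queue [den, gallery, kitchen, library, patio]
Visit den; enqueue workshop → queue [gallery, kitchen, library, patio, workshop]
Visit gallery; enqueue studio, vault → queue [kitchen, library, patio, workshop, studio, vault]
Visit kitchen; enqueue attic, lab → queue [library, patio, workshop, studio, vault, attic, lab]
Visit library; enqueue pantry, parlor, study → queue [patio, workshop, studio, vault, attic, lab, pantry, parlor, study]
Visit patio → queue [workshop, studio, vault, attic, lab, pantry, parlor, study]
Visit workshop; enqueue garage, terrace → queue [studio, vault, attic, lab, pantry, parlor, study, garage, terrace]
Visit studio → queue [vault, attic, lab, pantry, parlor, study, garage, terrace]
Visit vault → queue [attic, lab, pantry, parlor, study, garage, terrace]
Visit attic → queue [lab, pantry, parlor, study, garage, terrace]
Visit lab → queue [pantry, parlor, study, garage, terrace]
Visit pantry → queue [parlor, study, garage, terrace]
Visit parlor → queue [study, garage, terrace]
Visit study → queue [garage, terrace]
Visit garage → queue [terrace]
Visit terrace → queue []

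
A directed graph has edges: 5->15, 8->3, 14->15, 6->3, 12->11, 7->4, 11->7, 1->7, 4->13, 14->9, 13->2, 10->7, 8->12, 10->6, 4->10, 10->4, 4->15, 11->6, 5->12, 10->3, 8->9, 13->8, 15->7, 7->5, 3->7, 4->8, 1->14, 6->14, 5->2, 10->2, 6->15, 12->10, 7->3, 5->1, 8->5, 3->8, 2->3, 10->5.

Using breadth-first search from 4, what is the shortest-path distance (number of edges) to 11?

3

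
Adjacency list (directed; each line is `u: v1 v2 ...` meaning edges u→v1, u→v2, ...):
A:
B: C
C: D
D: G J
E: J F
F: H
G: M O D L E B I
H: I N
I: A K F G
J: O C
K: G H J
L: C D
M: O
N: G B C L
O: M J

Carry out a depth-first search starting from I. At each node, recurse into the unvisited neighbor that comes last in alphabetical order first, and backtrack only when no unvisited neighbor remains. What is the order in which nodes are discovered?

I, K, J, O, M, C, D, G, L, E, F, H, N, B, A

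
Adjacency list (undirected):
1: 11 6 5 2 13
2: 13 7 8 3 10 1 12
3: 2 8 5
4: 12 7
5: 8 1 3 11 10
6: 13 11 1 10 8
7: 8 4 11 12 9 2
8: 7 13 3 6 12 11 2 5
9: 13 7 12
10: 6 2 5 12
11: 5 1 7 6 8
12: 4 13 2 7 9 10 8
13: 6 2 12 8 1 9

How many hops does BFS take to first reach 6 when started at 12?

Level 0: 12
Level 1: 2, 4, 7, 8, 9, 10, 13
Level 2: 1, 3, 5, 6, 11
6 first appears at level 2.

2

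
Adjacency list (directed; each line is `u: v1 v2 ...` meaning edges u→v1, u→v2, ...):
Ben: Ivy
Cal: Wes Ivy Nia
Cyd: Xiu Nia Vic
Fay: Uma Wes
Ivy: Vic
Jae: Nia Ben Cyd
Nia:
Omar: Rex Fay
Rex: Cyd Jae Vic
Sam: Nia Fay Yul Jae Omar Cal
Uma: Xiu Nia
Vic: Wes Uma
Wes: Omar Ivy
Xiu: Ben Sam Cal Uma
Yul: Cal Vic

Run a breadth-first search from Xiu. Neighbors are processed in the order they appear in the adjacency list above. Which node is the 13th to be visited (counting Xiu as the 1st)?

Vic

Visit Xiu; enqueue Ben, Sam, Cal, Uma → queue [Ben, Sam, Cal, Uma]
Visit Ben; enqueue Ivy → queue [Sam, Cal, Uma, Ivy]
Visit Sam; enqueue Nia, Fay, Yul, Jae, Omar → queue [Cal, Uma, Ivy, Nia, Fay, Yul, Jae, Omar]
Visit Cal; enqueue Wes → queue [Uma, Ivy, Nia, Fay, Yul, Jae, Omar, Wes]
Visit Uma → queue [Ivy, Nia, Fay, Yul, Jae, Omar, Wes]
Visit Ivy; enqueue Vic → queue [Nia, Fay, Yul, Jae, Omar, Wes, Vic]
Visit Nia → queue [Fay, Yul, Jae, Omar, Wes, Vic]
Visit Fay → queue [Yul, Jae, Omar, Wes, Vic]
Visit Yul → queue [Jae, Omar, Wes, Vic]
Visit Jae; enqueue Cyd → queue [Omar, Wes, Vic, Cyd]
Visit Omar; enqueue Rex → queue [Wes, Vic, Cyd, Rex]
Visit Wes → queue [Vic, Cyd, Rex]
Visit Vic → queue [Cyd, Rex]
Visit Cyd → queue [Rex]
Visit Rex → queue []

Visit order: Xiu, Ben, Sam, Cal, Uma, Ivy, Nia, Fay, Yul, Jae, Omar, Wes, Vic, Cyd, Rex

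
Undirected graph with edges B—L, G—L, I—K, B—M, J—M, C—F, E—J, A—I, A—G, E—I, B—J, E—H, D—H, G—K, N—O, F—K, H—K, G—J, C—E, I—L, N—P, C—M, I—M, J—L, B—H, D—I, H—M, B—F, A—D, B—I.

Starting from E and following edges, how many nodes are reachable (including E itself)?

BFS from E visits: E, J, I, H, C, M, L, G, B, K, D, A, F
Reachable nodes: 13 of 16 total.

13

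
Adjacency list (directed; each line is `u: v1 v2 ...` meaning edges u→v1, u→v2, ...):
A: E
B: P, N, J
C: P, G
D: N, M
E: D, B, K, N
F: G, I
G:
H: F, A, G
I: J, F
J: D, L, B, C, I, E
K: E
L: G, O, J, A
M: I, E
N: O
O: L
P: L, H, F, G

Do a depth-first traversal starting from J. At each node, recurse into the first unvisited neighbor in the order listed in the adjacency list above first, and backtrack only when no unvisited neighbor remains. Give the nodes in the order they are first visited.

J D N O L G A E B P H F I K M C

Visit J
J → D
D → N
N → O
O → L
L → G
L → A
A → E
E → B
B → P
P → H
H → F
F → I
E → K
D → M
J → C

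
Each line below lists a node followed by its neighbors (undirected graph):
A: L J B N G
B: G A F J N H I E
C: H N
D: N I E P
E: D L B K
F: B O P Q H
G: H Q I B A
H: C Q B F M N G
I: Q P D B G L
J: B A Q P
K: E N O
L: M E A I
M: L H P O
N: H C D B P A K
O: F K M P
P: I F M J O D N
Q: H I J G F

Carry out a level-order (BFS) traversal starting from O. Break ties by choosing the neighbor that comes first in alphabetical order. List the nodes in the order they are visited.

O → F → K → M → P → B → H → Q → E → N → L → D → I → J → A → G → C

Visit O; enqueue F, K, M, P → queue [F, K, M, P]
Visit F; enqueue B, H, Q → queue [K, M, P, B, H, Q]
Visit K; enqueue E, N → queue [M, P, B, H, Q, E, N]
Visit M; enqueue L → queue [P, B, H, Q, E, N, L]
Visit P; enqueue D, I, J → queue [B, H, Q, E, N, L, D, I, J]
Visit B; enqueue A, G → queue [H, Q, E, N, L, D, I, J, A, G]
Visit H; enqueue C → queue [Q, E, N, L, D, I, J, A, G, C]
Visit Q → queue [E, N, L, D, I, J, A, G, C]
Visit E → queue [N, L, D, I, J, A, G, C]
Visit N → queue [L, D, I, J, A, G, C]
Visit L → queue [D, I, J, A, G, C]
Visit D → queue [I, J, A, G, C]
Visit I → queue [J, A, G, C]
Visit J → queue [A, G, C]
Visit A → queue [G, C]
Visit G → queue [C]
Visit C → queue []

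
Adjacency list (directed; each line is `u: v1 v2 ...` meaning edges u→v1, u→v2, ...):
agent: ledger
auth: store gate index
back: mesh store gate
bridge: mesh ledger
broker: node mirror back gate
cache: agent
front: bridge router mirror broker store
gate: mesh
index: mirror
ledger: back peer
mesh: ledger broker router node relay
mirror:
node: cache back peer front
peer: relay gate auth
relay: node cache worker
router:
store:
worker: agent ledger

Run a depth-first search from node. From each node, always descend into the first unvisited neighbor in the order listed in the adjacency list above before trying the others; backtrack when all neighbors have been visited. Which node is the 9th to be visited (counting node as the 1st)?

gate

Visit node
node → cache
cache → agent
agent → ledger
ledger → back
back → mesh
mesh → broker
broker → mirror
broker → gate
mesh → router
mesh → relay
relay → worker
back → store
ledger → peer
peer → auth
auth → index
node → front
front → bridge

Visit order: node, cache, agent, ledger, back, mesh, broker, mirror, gate, router, relay, worker, store, peer, auth, index, front, bridge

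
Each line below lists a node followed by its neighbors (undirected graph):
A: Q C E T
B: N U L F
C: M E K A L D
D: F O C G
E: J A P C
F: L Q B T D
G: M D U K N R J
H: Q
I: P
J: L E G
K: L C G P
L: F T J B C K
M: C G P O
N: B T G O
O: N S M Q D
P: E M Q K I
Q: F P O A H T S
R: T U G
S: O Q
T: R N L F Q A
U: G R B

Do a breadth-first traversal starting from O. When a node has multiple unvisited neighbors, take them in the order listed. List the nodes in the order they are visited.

O, N, S, M, Q, D, B, T, G, C, P, F, A, H, U, L, R, K, J, E, I

Visit O; enqueue N, S, M, Q, D → queue [N, S, M, Q, D]
Visit N; enqueue B, T, G → queue [S, M, Q, D, B, T, G]
Visit S → queue [M, Q, D, B, T, G]
Visit M; enqueue C, P → queue [Q, D, B, T, G, C, P]
Visit Q; enqueue F, A, H → queue [D, B, T, G, C, P, F, A, H]
Visit D → queue [B, T, G, C, P, F, A, H]
Visit B; enqueue U, L → queue [T, G, C, P, F, A, H, U, L]
Visit T; enqueue R → queue [G, C, P, F, A, H, U, L, R]
Visit G; enqueue K, J → queue [C, P, F, A, H, U, L, R, K, J]
Visit C; enqueue E → queue [P, F, A, H, U, L, R, K, J, E]
Visit P; enqueue I → queue [F, A, H, U, L, R, K, J, E, I]
Visit F → queue [A, H, U, L, R, K, J, E, I]
Visit A → queue [H, U, L, R, K, J, E, I]
Visit H → queue [U, L, R, K, J, E, I]
Visit U → queue [L, R, K, J, E, I]
Visit L → queue [R, K, J, E, I]
Visit R → queue [K, J, E, I]
Visit K → queue [J, E, I]
Visit J → queue [E, I]
Visit E → queue [I]
Visit I → queue []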